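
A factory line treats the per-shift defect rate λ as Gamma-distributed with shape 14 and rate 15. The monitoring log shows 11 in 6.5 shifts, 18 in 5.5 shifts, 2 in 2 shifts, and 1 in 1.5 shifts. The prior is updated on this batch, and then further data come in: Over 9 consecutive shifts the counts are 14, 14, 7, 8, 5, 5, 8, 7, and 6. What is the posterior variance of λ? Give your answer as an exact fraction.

480/6241

Total count: 11 + 18 + 2 + 1 = 32.
Total exposure: 6.5 + 5.5 + 2 + 1.5 = 15.5 shifts.
After the first batch: Gamma(14 + 32, 15 + 15.5) = Gamma(46, 61/2).
Total count: 14 + 14 + 7 + 8 + 5 + 5 + 8 + 7 + 6 = 74.
Total exposure: 9 shifts.
After the second batch: Gamma(46 + 74, 61/2 + 9) = Gamma(120, 79/2).
Posterior variance = α'/β'² = 120/(6241/4) = 480/6241.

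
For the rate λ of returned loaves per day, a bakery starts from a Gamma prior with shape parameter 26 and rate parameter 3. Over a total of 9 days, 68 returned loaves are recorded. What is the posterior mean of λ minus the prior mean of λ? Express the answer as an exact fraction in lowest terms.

Total count 68 over total exposure 9 days.
Conjugate update: add total count to the shape and total exposure to the rate, giving Gamma(94, 12).
Posterior mean = 94/12 = 47/6; prior mean = 26/3 = 26/3. Difference = 47/6 − 26/3 = -5/6.

-5/6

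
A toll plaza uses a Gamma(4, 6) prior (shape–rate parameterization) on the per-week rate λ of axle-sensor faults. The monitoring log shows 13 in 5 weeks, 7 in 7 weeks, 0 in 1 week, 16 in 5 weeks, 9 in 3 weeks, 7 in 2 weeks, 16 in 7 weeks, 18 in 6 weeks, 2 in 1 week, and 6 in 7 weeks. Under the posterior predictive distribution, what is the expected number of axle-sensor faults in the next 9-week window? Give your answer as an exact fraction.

Total count: 13 + 7 + 0 + 16 + 9 + 7 + 16 + 18 + 2 + 6 = 94.
Total exposure: 5 + 7 + 1 + 5 + 3 + 2 + 7 + 6 + 1 + 7 = 44 weeks.
Conjugate update: add total count to the shape and total exposure to the rate, giving Gamma(98, 50).
Predictive mean over a 9-week window = T·E[λ|data] = 9·98/50 = 441/25.

441/25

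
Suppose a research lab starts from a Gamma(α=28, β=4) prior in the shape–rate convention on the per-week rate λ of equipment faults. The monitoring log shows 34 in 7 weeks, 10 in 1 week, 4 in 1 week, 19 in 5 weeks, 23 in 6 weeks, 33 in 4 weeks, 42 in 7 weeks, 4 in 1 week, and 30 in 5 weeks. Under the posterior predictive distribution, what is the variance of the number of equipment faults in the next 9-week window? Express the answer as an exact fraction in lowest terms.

Total count: 34 + 10 + 4 + 19 + 23 + 33 + 42 + 4 + 30 = 199.
Total exposure: 7 + 1 + 1 + 5 + 6 + 4 + 7 + 1 + 5 = 37 weeks.
By Gamma–Poisson conjugacy, the posterior is Gamma(α + Σx, β + Σt) = Gamma(28 + 199, 4 + 37) = Gamma(227, 41).
The posterior predictive for a window of length T is Negative Binomial with variance T·α'·(β'+T)/β'² = 9·227·50/1681 = 102150/1681.

102150/1681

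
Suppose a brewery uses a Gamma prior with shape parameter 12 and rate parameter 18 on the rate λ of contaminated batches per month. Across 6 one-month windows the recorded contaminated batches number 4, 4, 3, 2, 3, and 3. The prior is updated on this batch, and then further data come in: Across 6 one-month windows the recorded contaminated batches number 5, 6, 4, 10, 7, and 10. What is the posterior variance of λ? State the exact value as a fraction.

Total count: 4 + 4 + 3 + 2 + 3 + 3 = 19.
Total exposure: 6 months.
After the first batch: Gamma(12 + 19, 18 + 6) = Gamma(31, 24).
Total count: 5 + 6 + 4 + 10 + 7 + 10 = 42.
Total exposure: 6 months.
After the second batch: Gamma(31 + 42, 24 + 6) = Gamma(73, 30).
Posterior variance = α'/β'² = 73/900.

73/900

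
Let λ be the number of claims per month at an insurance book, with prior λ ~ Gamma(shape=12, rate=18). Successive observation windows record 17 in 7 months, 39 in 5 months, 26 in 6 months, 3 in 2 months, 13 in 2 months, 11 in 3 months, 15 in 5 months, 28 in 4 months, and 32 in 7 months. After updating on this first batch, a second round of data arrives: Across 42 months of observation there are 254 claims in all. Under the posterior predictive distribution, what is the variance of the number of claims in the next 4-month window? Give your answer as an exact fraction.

Total count: 17 + 39 + 26 + 3 + 13 + 11 + 15 + 28 + 32 = 184.
Total exposure: 7 + 5 + 6 + 2 + 2 + 3 + 5 + 4 + 7 = 41 months.
After the first batch: Gamma(12 + 184, 18 + 41) = Gamma(196, 59).
Total count 254 over total exposure 42 months.
After the second batch: Gamma(196 + 254, 59 + 42) = Gamma(450, 101).
The posterior predictive for a window of length T is Negative Binomial with variance T·α'·(β'+T)/β'² = 4·450·105/10201 = 189000/10201.

189000/10201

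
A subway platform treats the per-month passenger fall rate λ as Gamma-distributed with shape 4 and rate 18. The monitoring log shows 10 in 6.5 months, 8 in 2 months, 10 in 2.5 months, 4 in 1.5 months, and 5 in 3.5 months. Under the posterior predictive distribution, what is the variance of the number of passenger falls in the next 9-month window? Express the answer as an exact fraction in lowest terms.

Total count: 10 + 8 + 10 + 4 + 5 = 37.
Total exposure: 6.5 + 2 + 2.5 + 1.5 + 3.5 = 16 months.
By Gamma–Poisson conjugacy, the posterior is Gamma(α + Σx, β + Σt) = Gamma(4 + 37, 18 + 16) = Gamma(41, 34).
The posterior predictive for a window of length T is Negative Binomial with variance T·α'·(β'+T)/β'² = 9·41·43/1156 = 15867/1156.

15867/1156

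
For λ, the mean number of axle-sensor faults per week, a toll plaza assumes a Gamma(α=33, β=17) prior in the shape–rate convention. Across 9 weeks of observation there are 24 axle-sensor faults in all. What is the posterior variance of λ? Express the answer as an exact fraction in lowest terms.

57/676

Total count 24 over total exposure 9 weeks.
Conjugate update: add total count to the shape and total exposure to the rate, giving Gamma(57, 26).
Posterior variance = α'/β'² = 57/676.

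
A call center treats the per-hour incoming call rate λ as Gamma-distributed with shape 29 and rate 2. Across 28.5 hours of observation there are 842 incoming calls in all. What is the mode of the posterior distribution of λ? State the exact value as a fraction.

1740/61

Total count 842 over total exposure 28.5 hours.
Gamma(α, β) with Poisson data over total exposure Σt gives posterior Gamma(α+Σx, β+Σt) = Gamma(871, 61/2).
Posterior mode = (α'−1)/β' = 870/(61/2) = 1740/61.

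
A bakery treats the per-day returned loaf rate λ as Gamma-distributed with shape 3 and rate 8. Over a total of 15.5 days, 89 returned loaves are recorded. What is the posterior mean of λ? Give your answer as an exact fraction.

Total count 89 over total exposure 15.5 days.
Posterior: α' = 3 + 89 = 92, β' = 8 + 15.5 = 47/2.
Posterior mean = α'/β' = 92/(47/2) = 184/47.

184/47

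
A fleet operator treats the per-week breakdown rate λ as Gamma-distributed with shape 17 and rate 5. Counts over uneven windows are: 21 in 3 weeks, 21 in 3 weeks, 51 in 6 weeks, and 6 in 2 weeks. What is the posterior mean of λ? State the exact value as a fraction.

116/19

Total count: 21 + 21 + 51 + 6 = 99.
Total exposure: 3 + 3 + 6 + 2 = 14 weeks.
Conjugate update: add total count to the shape and total exposure to the rate, giving Gamma(116, 19).
Posterior mean = α'/β' = 116/19.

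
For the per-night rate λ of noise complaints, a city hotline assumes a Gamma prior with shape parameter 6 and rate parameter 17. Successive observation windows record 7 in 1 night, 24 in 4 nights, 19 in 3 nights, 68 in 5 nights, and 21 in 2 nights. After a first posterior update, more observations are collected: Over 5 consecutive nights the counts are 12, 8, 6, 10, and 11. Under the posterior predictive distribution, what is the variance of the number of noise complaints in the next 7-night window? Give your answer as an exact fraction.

Total count: 7 + 24 + 19 + 68 + 21 = 139.
Total exposure: 1 + 4 + 3 + 5 + 2 = 15 nights.
After the first batch: Gamma(6 + 139, 17 + 15) = Gamma(145, 32).
Total count: 12 + 8 + 6 + 10 + 11 = 47.
Total exposure: 5 nights.
After the second batch: Gamma(145 + 47, 32 + 5) = Gamma(192, 37).
The posterior predictive for a window of length T is Negative Binomial with variance T·α'·(β'+T)/β'² = 7·192·44/1369 = 59136/1369.

59136/1369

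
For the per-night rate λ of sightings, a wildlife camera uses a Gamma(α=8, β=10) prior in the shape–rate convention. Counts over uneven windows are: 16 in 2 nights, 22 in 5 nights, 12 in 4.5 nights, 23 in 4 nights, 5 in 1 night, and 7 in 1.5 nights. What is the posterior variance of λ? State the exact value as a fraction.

93/784

Total count: 16 + 22 + 12 + 23 + 5 + 7 = 85.
Total exposure: 2 + 5 + 4.5 + 4 + 1 + 1.5 = 18 nights.
The Gamma prior is conjugate for the Poisson rate, so λ | data ~ Gamma(8+85, 10+18) = Gamma(93, 28).
Posterior variance = α'/β'² = 93/784.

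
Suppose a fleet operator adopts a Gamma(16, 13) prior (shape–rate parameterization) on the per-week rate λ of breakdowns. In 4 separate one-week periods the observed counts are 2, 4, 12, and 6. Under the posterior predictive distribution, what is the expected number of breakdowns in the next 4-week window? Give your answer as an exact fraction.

Total count: 2 + 4 + 12 + 6 = 24.
Total exposure: 4 weeks.
Gamma(α, β) with Poisson data over total exposure Σt gives posterior Gamma(α+Σx, β+Σt) = Gamma(40, 17).
Predictive mean over a 4-week window = T·E[λ|data] = 4·40/17 = 160/17.

160/17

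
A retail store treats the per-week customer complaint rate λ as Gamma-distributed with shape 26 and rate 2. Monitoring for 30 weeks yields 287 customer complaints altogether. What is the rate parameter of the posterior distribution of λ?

Total count 287 over total exposure 30 weeks.
Gamma(α, β) with Poisson data over total exposure Σt gives posterior Gamma(α+Σx, β+Σt) = Gamma(313, 32).

32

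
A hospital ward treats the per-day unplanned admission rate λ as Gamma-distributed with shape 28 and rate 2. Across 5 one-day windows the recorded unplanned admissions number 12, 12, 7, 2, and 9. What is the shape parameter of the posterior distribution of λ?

Total count: 12 + 12 + 7 + 2 + 9 = 42.
Total exposure: 5 days.
Posterior: α' = 28 + 42 = 70, β' = 2 + 5 = 7.

70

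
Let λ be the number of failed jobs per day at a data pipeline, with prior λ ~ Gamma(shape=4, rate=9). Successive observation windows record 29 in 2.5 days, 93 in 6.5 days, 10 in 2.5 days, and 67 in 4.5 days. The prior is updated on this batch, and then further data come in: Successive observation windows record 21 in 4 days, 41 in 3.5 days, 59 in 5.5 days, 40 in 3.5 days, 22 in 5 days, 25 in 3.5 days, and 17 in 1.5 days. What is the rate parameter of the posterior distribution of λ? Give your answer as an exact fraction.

Total count: 29 + 93 + 10 + 67 = 199.
Total exposure: 2.5 + 6.5 + 2.5 + 4.5 = 16 days.
After the first batch: Gamma(4 + 199, 9 + 16) = Gamma(203, 25).
Total count: 21 + 41 + 59 + 40 + 22 + 25 + 17 = 225.
Total exposure: 4 + 3.5 + 5.5 + 3.5 + 5 + 3.5 + 1.5 = 26.5 days.
After the second batch: Gamma(203 + 225, 25 + 26.5) = Gamma(428, 103/2).

103/2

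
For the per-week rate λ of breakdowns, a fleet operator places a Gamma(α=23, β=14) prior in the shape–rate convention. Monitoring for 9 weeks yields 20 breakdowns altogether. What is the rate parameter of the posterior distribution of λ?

23

Total count 20 over total exposure 9 weeks.
Gamma(α, β) with Poisson data over total exposure Σt gives posterior Gamma(α+Σx, β+Σt) = Gamma(43, 23).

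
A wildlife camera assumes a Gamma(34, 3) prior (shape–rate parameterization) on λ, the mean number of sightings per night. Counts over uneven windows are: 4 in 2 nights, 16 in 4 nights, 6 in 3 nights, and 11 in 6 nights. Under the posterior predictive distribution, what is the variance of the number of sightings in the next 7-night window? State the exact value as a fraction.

12425/324

Total count: 4 + 16 + 6 + 11 = 37.
Total exposure: 2 + 4 + 3 + 6 = 15 nights.
Posterior: α' = 34 + 37 = 71, β' = 3 + 15 = 18.
The posterior predictive for a window of length T is Negative Binomial with variance T·α'·(β'+T)/β'² = 7·71·25/324 = 12425/324.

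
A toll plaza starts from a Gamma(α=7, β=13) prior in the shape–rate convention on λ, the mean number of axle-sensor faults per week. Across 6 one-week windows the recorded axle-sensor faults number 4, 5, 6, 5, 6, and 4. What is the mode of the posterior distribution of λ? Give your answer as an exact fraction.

36/19

Total count: 4 + 5 + 6 + 5 + 6 + 4 = 30.
Total exposure: 6 weeks.
Gamma(α, β) with Poisson data over total exposure Σt gives posterior Gamma(α+Σx, β+Σt) = Gamma(37, 19).
Posterior mode = (α'−1)/β' = 36/19.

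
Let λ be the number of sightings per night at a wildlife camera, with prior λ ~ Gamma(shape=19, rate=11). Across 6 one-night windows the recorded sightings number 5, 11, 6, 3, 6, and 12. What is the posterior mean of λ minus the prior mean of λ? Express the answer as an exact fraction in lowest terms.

359/187

Total count: 5 + 11 + 6 + 3 + 6 + 12 = 43.
Total exposure: 6 nights.
Gamma(α, β) with Poisson data over total exposure Σt gives posterior Gamma(α+Σx, β+Σt) = Gamma(62, 17).
Posterior mean = 62/17 = 62/17; prior mean = 19/11 = 19/11. Difference = 62/17 − 19/11 = 359/187.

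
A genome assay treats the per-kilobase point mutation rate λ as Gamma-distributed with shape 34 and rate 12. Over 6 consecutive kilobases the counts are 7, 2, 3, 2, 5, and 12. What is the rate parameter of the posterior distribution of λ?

18

Total count: 7 + 2 + 3 + 2 + 5 + 12 = 31.
Total exposure: 6 kilobases.
Posterior: α' = 34 + 31 = 65, β' = 12 + 6 = 18.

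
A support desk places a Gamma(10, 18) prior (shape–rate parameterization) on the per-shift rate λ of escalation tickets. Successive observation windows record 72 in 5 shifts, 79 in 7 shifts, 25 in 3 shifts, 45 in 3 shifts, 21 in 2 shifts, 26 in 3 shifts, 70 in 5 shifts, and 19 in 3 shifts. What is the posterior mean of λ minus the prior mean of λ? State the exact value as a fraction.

3058/441

Total count: 72 + 79 + 25 + 45 + 21 + 26 + 70 + 19 = 357.
Total exposure: 5 + 7 + 3 + 3 + 2 + 3 + 5 + 3 = 31 shifts.
By Gamma–Poisson conjugacy, the posterior is Gamma(α + Σx, β + Σt) = Gamma(10 + 357, 18 + 31) = Gamma(367, 49).
Posterior mean = 367/49 = 367/49; prior mean = 10/18 = 5/9. Difference = 367/49 − 5/9 = 3058/441.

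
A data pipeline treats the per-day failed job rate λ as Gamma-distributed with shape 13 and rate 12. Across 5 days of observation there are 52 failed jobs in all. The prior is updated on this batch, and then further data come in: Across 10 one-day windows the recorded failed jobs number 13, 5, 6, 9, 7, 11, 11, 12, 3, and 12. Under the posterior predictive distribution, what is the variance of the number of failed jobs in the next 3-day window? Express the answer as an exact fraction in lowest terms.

Total count 52 over total exposure 5 days.
After the first batch: Gamma(13 + 52, 12 + 5) = Gamma(65, 17).
Total count: 13 + 5 + 6 + 9 + 7 + 11 + 11 + 12 + 3 + 12 = 89.
Total exposure: 10 days.
After the second batch: Gamma(65 + 89, 17 + 10) = Gamma(154, 27).
The posterior predictive for a window of length T is Negative Binomial with variance T·α'·(β'+T)/β'² = 3·154·30/729 = 1540/81.

1540/81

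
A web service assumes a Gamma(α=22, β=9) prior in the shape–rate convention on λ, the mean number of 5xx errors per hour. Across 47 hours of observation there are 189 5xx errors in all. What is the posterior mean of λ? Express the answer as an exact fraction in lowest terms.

211/56

Total count 189 over total exposure 47 hours.
By Gamma–Poisson conjugacy, the posterior is Gamma(α + Σx, β + Σt) = Gamma(22 + 189, 9 + 47) = Gamma(211, 56).
Posterior mean = α'/β' = 211/56.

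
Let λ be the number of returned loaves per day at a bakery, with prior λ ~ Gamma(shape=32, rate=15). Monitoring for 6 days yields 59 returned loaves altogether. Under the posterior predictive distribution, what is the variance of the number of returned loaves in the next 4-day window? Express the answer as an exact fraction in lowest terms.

1300/63

Total count 59 over total exposure 6 days.
The Gamma prior is conjugate for the Poisson rate, so λ | data ~ Gamma(32+59, 15+6) = Gamma(91, 21).
The posterior predictive for a window of length T is Negative Binomial with variance T·α'·(β'+T)/β'² = 4·91·25/441 = 1300/63.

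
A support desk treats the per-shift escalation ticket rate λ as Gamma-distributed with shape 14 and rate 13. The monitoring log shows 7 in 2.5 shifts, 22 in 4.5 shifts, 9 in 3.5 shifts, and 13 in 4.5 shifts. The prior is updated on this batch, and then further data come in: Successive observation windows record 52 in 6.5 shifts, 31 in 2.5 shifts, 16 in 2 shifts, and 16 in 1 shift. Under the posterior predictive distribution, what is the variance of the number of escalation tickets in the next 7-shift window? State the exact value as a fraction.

2961/80

Total count: 7 + 22 + 9 + 13 = 51.
Total exposure: 2.5 + 4.5 + 3.5 + 4.5 = 15 shifts.
After the first batch: Gamma(14 + 51, 13 + 15) = Gamma(65, 28).
Total count: 52 + 31 + 16 + 16 = 115.
Total exposure: 6.5 + 2.5 + 2 + 1 = 12 shifts.
After the second batch: Gamma(65 + 115, 28 + 12) = Gamma(180, 40).
The posterior predictive for a window of length T is Negative Binomial with variance T·α'·(β'+T)/β'² = 7·180·47/1600 = 2961/80.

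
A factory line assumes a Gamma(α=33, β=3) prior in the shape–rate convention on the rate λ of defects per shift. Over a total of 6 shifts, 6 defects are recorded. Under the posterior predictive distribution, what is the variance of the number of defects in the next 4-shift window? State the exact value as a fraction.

676/27

Total count 6 over total exposure 6 shifts.
By Gamma–Poisson conjugacy, the posterior is Gamma(α + Σx, β + Σt) = Gamma(33 + 6, 3 + 6) = Gamma(39, 9).
The posterior predictive for a window of length T is Negative Binomial with variance T·α'·(β'+T)/β'² = 4·39·13/81 = 676/27.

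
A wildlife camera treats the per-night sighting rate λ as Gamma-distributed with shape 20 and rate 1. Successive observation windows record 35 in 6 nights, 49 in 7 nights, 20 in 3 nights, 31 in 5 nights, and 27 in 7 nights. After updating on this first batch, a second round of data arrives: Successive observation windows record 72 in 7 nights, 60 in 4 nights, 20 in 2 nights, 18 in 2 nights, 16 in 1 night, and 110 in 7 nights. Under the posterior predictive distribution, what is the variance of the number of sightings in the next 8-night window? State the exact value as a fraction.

14340/169

Total count: 35 + 49 + 20 + 31 + 27 = 162.
Total exposure: 6 + 7 + 3 + 5 + 7 = 28 nights.
After the first batch: Gamma(20 + 162, 1 + 28) = Gamma(182, 29).
Total count: 72 + 60 + 20 + 18 + 16 + 110 = 296.
Total exposure: 7 + 4 + 2 + 2 + 1 + 7 = 23 nights.
After the second batch: Gamma(182 + 296, 29 + 23) = Gamma(478, 52).
The posterior predictive for a window of length T is Negative Binomial with variance T·α'·(β'+T)/β'² = 8·478·60/2704 = 14340/169.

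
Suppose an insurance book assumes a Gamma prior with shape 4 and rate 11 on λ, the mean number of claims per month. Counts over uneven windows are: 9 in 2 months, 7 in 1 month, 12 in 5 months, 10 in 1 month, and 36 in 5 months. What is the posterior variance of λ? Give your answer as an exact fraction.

78/625

Total count: 9 + 7 + 12 + 10 + 36 = 74.
Total exposure: 2 + 1 + 5 + 1 + 5 = 14 months.
By Gamma–Poisson conjugacy, the posterior is Gamma(α + Σx, β + Σt) = Gamma(4 + 74, 11 + 14) = Gamma(78, 25).
Posterior variance = α'/β'² = 78/625.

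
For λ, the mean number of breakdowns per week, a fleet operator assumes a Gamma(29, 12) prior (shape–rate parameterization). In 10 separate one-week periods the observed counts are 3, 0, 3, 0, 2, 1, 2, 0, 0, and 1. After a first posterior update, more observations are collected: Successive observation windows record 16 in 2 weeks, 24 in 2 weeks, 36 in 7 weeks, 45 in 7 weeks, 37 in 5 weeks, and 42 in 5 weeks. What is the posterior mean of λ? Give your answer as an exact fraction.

Total count: 3 + 0 + 3 + 0 + 2 + 1 + 2 + 0 + 0 + 1 = 12.
Total exposure: 10 weeks.
After the first batch: Gamma(29 + 12, 12 + 10) = Gamma(41, 22).
Total count: 16 + 24 + 36 + 45 + 37 + 42 = 200.
Total exposure: 2 + 2 + 7 + 7 + 5 + 5 = 28 weeks.
After the second batch: Gamma(41 + 200, 22 + 28) = Gamma(241, 50).
Posterior mean = α'/β' = 241/50.

241/50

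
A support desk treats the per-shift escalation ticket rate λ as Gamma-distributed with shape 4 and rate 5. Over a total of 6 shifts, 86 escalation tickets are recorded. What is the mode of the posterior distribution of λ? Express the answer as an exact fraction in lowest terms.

89/11

Total count 86 over total exposure 6 shifts.
Gamma(α, β) with Poisson data over total exposure Σt gives posterior Gamma(α+Σx, β+Σt) = Gamma(90, 11).
Posterior mode = (α'−1)/β' = 89/11.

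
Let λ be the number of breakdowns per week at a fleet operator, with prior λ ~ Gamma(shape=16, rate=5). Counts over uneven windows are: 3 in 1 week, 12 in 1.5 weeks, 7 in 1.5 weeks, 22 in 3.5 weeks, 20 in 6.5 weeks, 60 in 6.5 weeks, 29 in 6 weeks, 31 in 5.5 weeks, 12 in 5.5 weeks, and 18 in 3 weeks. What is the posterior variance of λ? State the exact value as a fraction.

920/8281

Total count: 3 + 12 + 7 + 22 + 20 + 60 + 29 + 31 + 12 + 18 = 214.
Total exposure: 1 + 1.5 + 1.5 + 3.5 + 6.5 + 6.5 + 6 + 5.5 + 5.5 + 3 = 40.5 weeks.
Conjugate update: add total count to the shape and total exposure to the rate, giving Gamma(230, 91/2).
Posterior variance = α'/β'² = 230/(8281/4) = 920/8281.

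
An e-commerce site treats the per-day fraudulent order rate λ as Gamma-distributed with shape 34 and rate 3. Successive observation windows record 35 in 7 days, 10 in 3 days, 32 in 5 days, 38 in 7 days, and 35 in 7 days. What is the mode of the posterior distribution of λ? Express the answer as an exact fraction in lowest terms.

Total count: 35 + 10 + 32 + 38 + 35 = 150.
Total exposure: 7 + 3 + 5 + 7 + 7 = 29 days.
The Gamma prior is conjugate for the Poisson rate, so λ | data ~ Gamma(34+150, 3+29) = Gamma(184, 32).
Posterior mode = (α'−1)/β' = 183/32.

183/32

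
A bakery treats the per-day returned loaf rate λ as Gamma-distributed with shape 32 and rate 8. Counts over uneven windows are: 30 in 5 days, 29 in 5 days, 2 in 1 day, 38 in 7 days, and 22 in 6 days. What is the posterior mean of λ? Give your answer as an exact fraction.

153/32

Total count: 30 + 29 + 2 + 38 + 22 = 121.
Total exposure: 5 + 5 + 1 + 7 + 6 = 24 days.
Conjugate update: add total count to the shape and total exposure to the rate, giving Gamma(153, 32).
Posterior mean = α'/β' = 153/32.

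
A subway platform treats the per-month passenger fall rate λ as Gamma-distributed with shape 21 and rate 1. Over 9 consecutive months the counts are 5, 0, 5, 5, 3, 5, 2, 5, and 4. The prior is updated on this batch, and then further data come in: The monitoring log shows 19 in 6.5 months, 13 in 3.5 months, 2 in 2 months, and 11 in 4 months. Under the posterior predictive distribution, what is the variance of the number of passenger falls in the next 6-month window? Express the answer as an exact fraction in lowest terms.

4800/169

Total count: 5 + 0 + 5 + 5 + 3 + 5 + 2 + 5 + 4 = 34.
Total exposure: 9 months.
After the first batch: Gamma(21 + 34, 1 + 9) = Gamma(55, 10).
Total count: 19 + 13 + 2 + 11 = 45.
Total exposure: 6.5 + 3.5 + 2 + 4 = 16 months.
After the second batch: Gamma(55 + 45, 10 + 16) = Gamma(100, 26).
The posterior predictive for a window of length T is Negative Binomial with variance T·α'·(β'+T)/β'² = 6·100·32/676 = 4800/169.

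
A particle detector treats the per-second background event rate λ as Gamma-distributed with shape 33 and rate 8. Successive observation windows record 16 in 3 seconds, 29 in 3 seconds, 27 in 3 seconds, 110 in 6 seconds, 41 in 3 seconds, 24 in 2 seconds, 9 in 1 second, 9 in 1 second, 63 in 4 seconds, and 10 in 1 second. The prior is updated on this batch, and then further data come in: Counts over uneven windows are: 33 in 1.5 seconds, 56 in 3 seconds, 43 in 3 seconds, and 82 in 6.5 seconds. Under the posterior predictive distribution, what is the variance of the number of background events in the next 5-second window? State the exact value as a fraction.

Total count: 16 + 29 + 27 + 110 + 41 + 24 + 9 + 9 + 63 + 10 = 338.
Total exposure: 3 + 3 + 3 + 6 + 3 + 2 + 1 + 1 + 4 + 1 = 27 seconds.
After the first batch: Gamma(33 + 338, 8 + 27) = Gamma(371, 35).
Total count: 33 + 56 + 43 + 82 = 214.
Total exposure: 1.5 + 3 + 3 + 6.5 = 14 seconds.
After the second batch: Gamma(371 + 214, 35 + 14) = Gamma(585, 49).
The posterior predictive for a window of length T is Negative Binomial with variance T·α'·(β'+T)/β'² = 5·585·54/2401 = 157950/2401.

157950/2401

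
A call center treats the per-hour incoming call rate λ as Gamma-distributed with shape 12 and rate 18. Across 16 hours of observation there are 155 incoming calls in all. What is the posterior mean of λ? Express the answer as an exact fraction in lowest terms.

Total count 155 over total exposure 16 hours.
By Gamma–Poisson conjugacy, the posterior is Gamma(α + Σx, β + Σt) = Gamma(12 + 155, 18 + 16) = Gamma(167, 34).
Posterior mean = α'/β' = 167/34.

167/34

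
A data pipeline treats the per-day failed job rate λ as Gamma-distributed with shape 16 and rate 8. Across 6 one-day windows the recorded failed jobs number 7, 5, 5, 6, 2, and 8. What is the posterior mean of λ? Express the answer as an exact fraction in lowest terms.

Total count: 7 + 5 + 5 + 6 + 2 + 8 = 33.
Total exposure: 6 days.
Posterior: α' = 16 + 33 = 49, β' = 8 + 6 = 14.
Posterior mean = α'/β' = 49/14 = 7/2.

7/2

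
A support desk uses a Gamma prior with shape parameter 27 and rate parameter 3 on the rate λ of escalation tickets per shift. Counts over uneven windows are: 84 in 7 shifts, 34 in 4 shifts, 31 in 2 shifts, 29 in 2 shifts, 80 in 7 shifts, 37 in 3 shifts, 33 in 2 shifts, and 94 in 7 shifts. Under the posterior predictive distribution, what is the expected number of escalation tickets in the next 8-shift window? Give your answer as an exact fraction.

Total count: 84 + 34 + 31 + 29 + 80 + 37 + 33 + 94 = 422.
Total exposure: 7 + 4 + 2 + 2 + 7 + 3 + 2 + 7 = 34 shifts.
Posterior: α' = 27 + 422 = 449, β' = 3 + 34 = 37.
Predictive mean over an 8-shift window = T·E[λ|data] = 8·449/37 = 3592/37.

3592/37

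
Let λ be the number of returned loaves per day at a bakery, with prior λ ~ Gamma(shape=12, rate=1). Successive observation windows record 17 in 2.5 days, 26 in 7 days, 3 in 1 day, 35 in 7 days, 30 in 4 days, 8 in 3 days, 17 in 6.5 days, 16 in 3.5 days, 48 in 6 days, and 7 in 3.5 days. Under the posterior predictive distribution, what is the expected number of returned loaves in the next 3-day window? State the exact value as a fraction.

Total count: 17 + 26 + 3 + 35 + 30 + 8 + 17 + 16 + 48 + 7 = 207.
Total exposure: 2.5 + 7 + 1 + 7 + 4 + 3 + 6.5 + 3.5 + 6 + 3.5 = 44 days.
The Gamma prior is conjugate for the Poisson rate, so λ | data ~ Gamma(12+207, 1+44) = Gamma(219, 45).
Predictive mean over a 3-day window = T·E[λ|data] = 3·219/45 = 73/5.

73/5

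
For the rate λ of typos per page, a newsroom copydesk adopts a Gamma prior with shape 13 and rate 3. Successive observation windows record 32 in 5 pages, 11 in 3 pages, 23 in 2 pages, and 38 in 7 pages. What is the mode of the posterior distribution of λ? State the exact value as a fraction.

29/5

Total count: 32 + 11 + 23 + 38 = 104.
Total exposure: 5 + 3 + 2 + 7 = 17 pages.
By Gamma–Poisson conjugacy, the posterior is Gamma(α + Σx, β + Σt) = Gamma(13 + 104, 3 + 17) = Gamma(117, 20).
Posterior mode = (α'−1)/β' = 116/20 = 29/5.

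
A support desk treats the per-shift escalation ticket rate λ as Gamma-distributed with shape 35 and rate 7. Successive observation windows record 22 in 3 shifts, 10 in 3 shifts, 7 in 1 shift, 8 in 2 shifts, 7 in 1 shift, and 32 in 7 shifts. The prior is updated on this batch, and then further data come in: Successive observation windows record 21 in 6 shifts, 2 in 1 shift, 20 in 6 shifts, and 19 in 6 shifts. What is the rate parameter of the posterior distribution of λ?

Total count: 22 + 10 + 7 + 8 + 7 + 32 = 86.
Total exposure: 3 + 3 + 1 + 2 + 1 + 7 = 17 shifts.
After the first batch: Gamma(35 + 86, 7 + 17) = Gamma(121, 24).
Total count: 21 + 2 + 20 + 19 = 62.
Total exposure: 6 + 1 + 6 + 6 = 19 shifts.
After the second batch: Gamma(121 + 62, 24 + 19) = Gamma(183, 43).

43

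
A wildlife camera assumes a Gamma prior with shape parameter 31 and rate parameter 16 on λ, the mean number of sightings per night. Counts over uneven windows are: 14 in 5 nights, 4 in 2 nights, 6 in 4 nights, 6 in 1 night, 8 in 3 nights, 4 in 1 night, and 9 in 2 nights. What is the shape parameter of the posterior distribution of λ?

82

Total count: 14 + 4 + 6 + 6 + 8 + 4 + 9 = 51.
Total exposure: 5 + 2 + 4 + 1 + 3 + 1 + 2 = 18 nights.
Conjugate update: add total count to the shape and total exposure to the rate, giving Gamma(82, 34).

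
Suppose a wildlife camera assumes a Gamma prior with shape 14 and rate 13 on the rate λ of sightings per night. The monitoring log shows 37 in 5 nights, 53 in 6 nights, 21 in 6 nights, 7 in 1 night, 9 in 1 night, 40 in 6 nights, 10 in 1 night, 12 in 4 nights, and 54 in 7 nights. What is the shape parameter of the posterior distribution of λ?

257

Total count: 37 + 53 + 21 + 7 + 9 + 40 + 10 + 12 + 54 = 243.
Total exposure: 5 + 6 + 6 + 1 + 1 + 6 + 1 + 4 + 7 = 37 nights.
By Gamma–Poisson conjugacy, the posterior is Gamma(α + Σx, β + Σt) = Gamma(14 + 243, 13 + 37) = Gamma(257, 50).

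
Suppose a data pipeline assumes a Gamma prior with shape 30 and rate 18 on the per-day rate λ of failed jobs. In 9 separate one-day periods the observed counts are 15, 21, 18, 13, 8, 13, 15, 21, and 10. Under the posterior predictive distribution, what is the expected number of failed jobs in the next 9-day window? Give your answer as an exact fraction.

Total count: 15 + 21 + 18 + 13 + 8 + 13 + 15 + 21 + 10 = 134.
Total exposure: 9 days.
The Gamma prior is conjugate for the Poisson rate, so λ | data ~ Gamma(30+134, 18+9) = Gamma(164, 27).
Predictive mean over a 9-day window = T·E[λ|data] = 9·164/27 = 164/3.

164/3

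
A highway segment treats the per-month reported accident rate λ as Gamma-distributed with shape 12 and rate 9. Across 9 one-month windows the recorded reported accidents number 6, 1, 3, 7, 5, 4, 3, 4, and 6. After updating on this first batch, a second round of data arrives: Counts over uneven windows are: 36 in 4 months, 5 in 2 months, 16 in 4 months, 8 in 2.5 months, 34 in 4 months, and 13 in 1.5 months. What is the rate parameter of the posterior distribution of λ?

36

Total count: 6 + 1 + 3 + 7 + 5 + 4 + 3 + 4 + 6 = 39.
Total exposure: 9 months.
After the first batch: Gamma(12 + 39, 9 + 9) = Gamma(51, 18).
Total count: 36 + 5 + 16 + 8 + 34 + 13 = 112.
Total exposure: 4 + 2 + 4 + 2.5 + 4 + 1.5 = 18 months.
After the second batch: Gamma(51 + 112, 18 + 18) = Gamma(163, 36).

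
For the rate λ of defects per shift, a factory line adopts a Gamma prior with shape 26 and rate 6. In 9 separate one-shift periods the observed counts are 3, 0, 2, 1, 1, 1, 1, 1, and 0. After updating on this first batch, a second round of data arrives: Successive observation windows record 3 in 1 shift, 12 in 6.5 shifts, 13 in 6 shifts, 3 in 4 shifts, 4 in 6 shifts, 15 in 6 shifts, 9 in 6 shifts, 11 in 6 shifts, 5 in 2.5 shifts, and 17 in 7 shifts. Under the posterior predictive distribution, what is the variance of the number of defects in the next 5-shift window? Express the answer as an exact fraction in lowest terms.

11360/1089

Total count: 3 + 0 + 2 + 1 + 1 + 1 + 1 + 1 + 0 = 10.
Total exposure: 9 shifts.
After the first batch: Gamma(26 + 10, 6 + 9) = Gamma(36, 15).
Total count: 3 + 12 + 13 + 3 + 4 + 15 + 9 + 11 + 5 + 17 = 92.
Total exposure: 1 + 6.5 + 6 + 4 + 6 + 6 + 6 + 6 + 2.5 + 7 = 51 shifts.
After the second batch: Gamma(36 + 92, 15 + 51) = Gamma(128, 66).
The posterior predictive for a window of length T is Negative Binomial with variance T·α'·(β'+T)/β'² = 5·128·71/4356 = 11360/1089.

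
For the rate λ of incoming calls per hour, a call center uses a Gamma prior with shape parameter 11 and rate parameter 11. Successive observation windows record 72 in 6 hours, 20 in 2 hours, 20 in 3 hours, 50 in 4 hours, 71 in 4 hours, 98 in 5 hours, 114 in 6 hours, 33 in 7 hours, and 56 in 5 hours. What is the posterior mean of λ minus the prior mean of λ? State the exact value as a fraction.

492/53

Total count: 72 + 20 + 20 + 50 + 71 + 98 + 114 + 33 + 56 = 534.
Total exposure: 6 + 2 + 3 + 4 + 4 + 5 + 6 + 7 + 5 = 42 hours.
By Gamma–Poisson conjugacy, the posterior is Gamma(α + Σx, β + Σt) = Gamma(11 + 534, 11 + 42) = Gamma(545, 53).
Posterior mean = 545/53 = 545/53; prior mean = 11/11 = 1. Difference = 545/53 − 1 = 492/53.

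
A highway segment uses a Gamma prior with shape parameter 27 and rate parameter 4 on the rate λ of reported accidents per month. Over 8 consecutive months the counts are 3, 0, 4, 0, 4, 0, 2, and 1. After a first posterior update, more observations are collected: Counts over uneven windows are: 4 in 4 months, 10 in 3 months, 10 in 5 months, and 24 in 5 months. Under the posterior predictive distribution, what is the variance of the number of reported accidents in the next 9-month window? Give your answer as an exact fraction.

30438/841

Total count: 3 + 0 + 4 + 0 + 4 + 0 + 2 + 1 = 14.
Total exposure: 8 months.
After the first batch: Gamma(27 + 14, 4 + 8) = Gamma(41, 12).
Total count: 4 + 10 + 10 + 24 = 48.
Total exposure: 4 + 3 + 5 + 5 = 17 months.
After the second batch: Gamma(41 + 48, 12 + 17) = Gamma(89, 29).
The posterior predictive for a window of length T is Negative Binomial with variance T·α'·(β'+T)/β'² = 9·89·38/841 = 30438/841.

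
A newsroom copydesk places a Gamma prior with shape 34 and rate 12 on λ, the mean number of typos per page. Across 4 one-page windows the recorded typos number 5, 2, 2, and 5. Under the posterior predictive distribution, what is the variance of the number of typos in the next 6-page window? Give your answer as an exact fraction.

Total count: 5 + 2 + 2 + 5 = 14.
Total exposure: 4 pages.
Posterior: α' = 34 + 14 = 48, β' = 12 + 4 = 16.
The posterior predictive for a window of length T is Negative Binomial with variance T·α'·(β'+T)/β'² = 6·48·22/256 = 99/4.

99/4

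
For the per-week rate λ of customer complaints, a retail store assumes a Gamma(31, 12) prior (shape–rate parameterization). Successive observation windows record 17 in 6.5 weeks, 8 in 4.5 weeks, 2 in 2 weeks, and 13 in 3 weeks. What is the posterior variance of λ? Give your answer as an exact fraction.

71/784

Total count: 17 + 8 + 2 + 13 = 40.
Total exposure: 6.5 + 4.5 + 2 + 3 = 16 weeks.
Posterior: α' = 31 + 40 = 71, β' = 12 + 16 = 28.
Posterior variance = α'/β'² = 71/784.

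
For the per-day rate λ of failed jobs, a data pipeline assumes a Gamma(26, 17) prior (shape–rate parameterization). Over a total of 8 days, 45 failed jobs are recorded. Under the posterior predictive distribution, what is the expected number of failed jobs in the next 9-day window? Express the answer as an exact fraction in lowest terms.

639/25

Total count 45 over total exposure 8 days.
The Gamma prior is conjugate for the Poisson rate, so λ | data ~ Gamma(26+45, 17+8) = Gamma(71, 25).
Predictive mean over a 9-day window = T·E[λ|data] = 9·71/25 = 639/25.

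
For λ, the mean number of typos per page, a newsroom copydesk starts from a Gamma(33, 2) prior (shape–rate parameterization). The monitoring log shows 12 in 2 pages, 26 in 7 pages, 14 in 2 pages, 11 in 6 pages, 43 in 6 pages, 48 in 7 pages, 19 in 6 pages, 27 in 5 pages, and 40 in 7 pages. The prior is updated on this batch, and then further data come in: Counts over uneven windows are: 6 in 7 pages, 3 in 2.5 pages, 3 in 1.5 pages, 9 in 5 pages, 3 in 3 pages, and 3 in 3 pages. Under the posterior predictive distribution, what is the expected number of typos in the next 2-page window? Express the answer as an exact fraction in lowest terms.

25/3

Total count: 12 + 26 + 14 + 11 + 43 + 48 + 19 + 27 + 40 = 240.
Total exposure: 2 + 7 + 2 + 6 + 6 + 7 + 6 + 5 + 7 = 48 pages.
After the first batch: Gamma(33 + 240, 2 + 48) = Gamma(273, 50).
Total count: 6 + 3 + 3 + 9 + 3 + 3 = 27.
Total exposure: 7 + 2.5 + 1.5 + 5 + 3 + 3 = 22 pages.
After the second batch: Gamma(273 + 27, 50 + 22) = Gamma(300, 72).
Predictive mean over a 2-page window = T·E[λ|data] = 2·300/72 = 25/3.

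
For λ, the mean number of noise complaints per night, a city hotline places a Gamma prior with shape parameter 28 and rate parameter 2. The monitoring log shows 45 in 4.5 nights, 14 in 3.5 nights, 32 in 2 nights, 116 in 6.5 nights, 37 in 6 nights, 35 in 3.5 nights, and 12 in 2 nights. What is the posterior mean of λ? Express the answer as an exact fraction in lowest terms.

Total count: 45 + 14 + 32 + 116 + 37 + 35 + 12 = 291.
Total exposure: 4.5 + 3.5 + 2 + 6.5 + 6 + 3.5 + 2 = 28 nights.
Gamma(α, β) with Poisson data over total exposure Σt gives posterior Gamma(α+Σx, β+Σt) = Gamma(319, 30).
Posterior mean = α'/β' = 319/30.

319/30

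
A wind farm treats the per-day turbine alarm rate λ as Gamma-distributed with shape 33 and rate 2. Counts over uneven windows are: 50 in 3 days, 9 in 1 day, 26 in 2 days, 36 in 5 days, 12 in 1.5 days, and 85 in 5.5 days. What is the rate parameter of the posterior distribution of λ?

20

Total count: 50 + 9 + 26 + 36 + 12 + 85 = 218.
Total exposure: 3 + 1 + 2 + 5 + 1.5 + 5.5 = 18 days.
The Gamma prior is conjugate for the Poisson rate, so λ | data ~ Gamma(33+218, 2+18) = Gamma(251, 20).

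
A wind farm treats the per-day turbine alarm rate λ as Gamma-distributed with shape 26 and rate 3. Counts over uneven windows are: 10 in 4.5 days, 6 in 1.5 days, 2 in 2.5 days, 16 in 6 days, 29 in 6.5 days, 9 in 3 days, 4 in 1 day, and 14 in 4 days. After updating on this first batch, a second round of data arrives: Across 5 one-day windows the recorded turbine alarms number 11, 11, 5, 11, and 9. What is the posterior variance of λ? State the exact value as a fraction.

Total count: 10 + 6 + 2 + 16 + 29 + 9 + 4 + 14 = 90.
Total exposure: 4.5 + 1.5 + 2.5 + 6 + 6.5 + 3 + 1 + 4 = 29 days.
After the first batch: Gamma(26 + 90, 3 + 29) = Gamma(116, 32).
Total count: 11 + 11 + 5 + 11 + 9 = 47.
Total exposure: 5 days.
After the second batch: Gamma(116 + 47, 32 + 5) = Gamma(163, 37).
Posterior variance = α'/β'² = 163/1369.

163/1369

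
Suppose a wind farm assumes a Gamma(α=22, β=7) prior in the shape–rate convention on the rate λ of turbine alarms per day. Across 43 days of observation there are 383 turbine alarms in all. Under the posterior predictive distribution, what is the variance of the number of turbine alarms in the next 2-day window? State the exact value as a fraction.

2106/125

Total count 383 over total exposure 43 days.
Conjugate update: add total count to the shape and total exposure to the rate, giving Gamma(405, 50).
The posterior predictive for a window of length T is Negative Binomial with variance T·α'·(β'+T)/β'² = 2·405·52/2500 = 2106/125.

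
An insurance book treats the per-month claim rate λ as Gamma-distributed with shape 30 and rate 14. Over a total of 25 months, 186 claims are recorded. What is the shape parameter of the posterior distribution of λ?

216

Total count 186 over total exposure 25 months.
Conjugate update: add total count to the shape and total exposure to the rate, giving Gamma(216, 39).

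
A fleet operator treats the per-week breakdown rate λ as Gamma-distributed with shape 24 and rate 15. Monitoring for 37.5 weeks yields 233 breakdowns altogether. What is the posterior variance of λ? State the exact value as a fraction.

1028/11025

Total count 233 over total exposure 37.5 weeks.
The Gamma prior is conjugate for the Poisson rate, so λ | data ~ Gamma(24+233, 15+37.5) = Gamma(257, 105/2).
Posterior variance = α'/β'² = 257/(11025/4) = 1028/11025.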